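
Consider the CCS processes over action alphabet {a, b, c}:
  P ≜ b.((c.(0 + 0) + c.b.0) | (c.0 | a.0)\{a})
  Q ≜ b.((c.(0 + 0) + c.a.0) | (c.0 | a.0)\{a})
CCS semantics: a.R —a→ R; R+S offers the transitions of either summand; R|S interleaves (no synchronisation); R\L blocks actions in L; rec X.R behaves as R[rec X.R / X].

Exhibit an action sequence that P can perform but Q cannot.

Reachable graph of P (9 states):
  s0 = b.((c.(0 + 0) + c.b.0) | (c.0 | a.0)\{a}) | =b=> s1
  s1 = (c.(0 + 0) + c.b.0) | (c.0 | a.0)\{a} | =c=> s2, =c=> s3, =c=> s4
  s2 = (0 + 0) | (c.0 | a.0)\{a} | =c=> s5
  s3 = (c.(0 + 0) + c.b.0) | (0 | a.0)\{a} | =c=> s5, =c=> s6
  s4 = b.0 | (c.0 | a.0)\{a} | =b=> s7, =c=> s6
  s5 = (0 + 0) | (0 | a.0)\{a} | (no moves)
  s6 = b.0 | (0 | a.0)\{a} | =b=> s8
  s7 = 0 | (c.0 | a.0)\{a} | =c=> s8
  s8 = 0 | (0 | a.0)\{a} | (no moves)
Reachable graph of Q (9 states):
  t0 = b.((c.(0 + 0) + c.a.0) | (c.0 | a.0)\{a}) | =b=> t1
  t1 = (c.(0 + 0) + c.a.0) | (c.0 | a.0)\{a} | =c=> t2, =c=> t3, =c=> t4
  t2 = (0 + 0) | (c.0 | a.0)\{a} | =c=> t5
  t3 = (c.(0 + 0) + c.a.0) | (0 | a.0)\{a} | =c=> t5, =c=> t6
  t4 = a.0 | (c.0 | a.0)\{a} | =a=> t7, =c=> t6
  t5 = (0 + 0) | (0 | a.0)\{a} | (no moves)
  t6 = a.0 | (0 | a.0)\{a} | =a=> t8
  t7 = 0 | (c.0 | a.0)\{a} | =c=> t8
  t8 = 0 | (0 | a.0)\{a} | (no moves)
Executing bcb from P (initial set {s0}):
  after b @ step 1: {s1}
  after c @ step 2: {s2, s3, s4}
  after b @ step 3: {s7}
  ✓ P
Executing bcb from Q (initial set {t0}):
  after b @ step 1: {t1}
  after c @ step 2: {t2, t3, t4}
  after b @ step 3: ∅  — Q cannot continue

bcb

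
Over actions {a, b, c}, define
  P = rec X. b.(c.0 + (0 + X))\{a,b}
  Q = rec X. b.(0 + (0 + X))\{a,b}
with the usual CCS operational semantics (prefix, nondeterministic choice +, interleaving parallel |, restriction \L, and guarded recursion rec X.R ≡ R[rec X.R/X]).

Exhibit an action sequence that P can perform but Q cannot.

bc

LTS(P): 3 reachable states
  s0 = rec X. b.(c.0 + (0 + X))\{a,b} → =b=> s1
  s1 = (c.0 + (0 + (rec X. b.(c.0 + (0 + X))\{a,b})))\{a,b} → =c=> s2
  s2 = 0\{a,b} → deadlocked
LTS(Q): 2 reachable states
  t0 = rec X. b.(0 + (0 + X))\{a,b} → =b=> t1
  t1 = (0 + (0 + (rec X. b.(0 + (0 + X))\{a,b})))\{a,b} → deadlocked
Run σ = ⟨bc⟩ on P: start {s0}
  step 1 (b): {s1}
  step 2 (c): {s2}
  P completes σ.
Run σ = ⟨bc⟩ on Q: start {t0}
  step 1 (b): {t1}
  step 2 (c): ∅  — Q cannot continue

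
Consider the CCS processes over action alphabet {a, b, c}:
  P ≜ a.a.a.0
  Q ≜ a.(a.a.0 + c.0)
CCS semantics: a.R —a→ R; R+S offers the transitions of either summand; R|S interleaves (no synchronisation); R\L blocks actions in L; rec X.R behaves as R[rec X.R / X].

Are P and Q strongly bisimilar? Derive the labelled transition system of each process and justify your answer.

P ≁ Q

P's transition system — 4 states:
  s0 = a.a.a.0 → ··a··> s1
  s1 = a.a.0 → ··a··> s2
  s2 = a.0 → ··a··> s3
  s3 = 0 → (no moves)
Q's transition system — 4 states:
  t0 = a.(a.a.0 + c.0) → ··a··> t1
  t1 = a.a.0 + c.0 → ··a··> t2, ··c··> t3
  t2 = a.0 → ··a··> t3
  t3 = 0 → (no moves)
Partition-refinement fixed point:
  B0 = {s0}
  B1 = {s1}
  B2 = {s2, t2}
  B3 = {s3, t3}
  B4 = {t0}
  B5 = {t1}
s0 ∈ B0, t0 ∈ B4 → different blocks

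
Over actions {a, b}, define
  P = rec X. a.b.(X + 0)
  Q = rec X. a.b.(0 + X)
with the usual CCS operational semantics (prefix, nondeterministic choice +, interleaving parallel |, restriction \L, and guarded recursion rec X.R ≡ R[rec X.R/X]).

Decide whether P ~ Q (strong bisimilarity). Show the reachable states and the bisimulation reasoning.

LTS(P): 3 reachable states
  p0 = rec X. a.b.(X + 0) → --a--▸ p1
  p1 = b.((rec X. a.b.(X + 0)) + 0) → --b--▸ p2
  p2 = (rec X. a.b.(X + 0)) + 0 → --a--▸ p1
LTS(Q): 3 reachable states
  q0 = rec X. a.b.(0 + X) → --a--▸ q1
  q1 = b.(0 + (rec X. a.b.(0 + X))) → --b--▸ q2
  q2 = 0 + (rec X. a.b.(0 + X)) → --a--▸ q1
Partition-refinement fixed point:
  B0 = {p0, p2, q0, q2}
  B1 = {p1, q1}
p0 ∈ B0, q0 ∈ B0 → same block

YES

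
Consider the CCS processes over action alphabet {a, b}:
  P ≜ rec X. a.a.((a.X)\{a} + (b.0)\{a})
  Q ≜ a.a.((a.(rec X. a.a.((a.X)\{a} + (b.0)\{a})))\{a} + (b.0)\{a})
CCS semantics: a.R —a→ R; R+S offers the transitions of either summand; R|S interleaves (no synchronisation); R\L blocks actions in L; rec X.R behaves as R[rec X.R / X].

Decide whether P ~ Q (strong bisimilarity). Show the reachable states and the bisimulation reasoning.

YES

Reachable graph of P (4 states):
  p0 = rec X. a.a.((a.X)\{a} + (b.0)\{a}) | —a→ p1
  p1 = a.((a.(rec X. a.a.((a.X)\{a} + (b.0)\{a})))\{a} + (b.0)\{a}) | —a→ p2
  p2 = (a.(rec X. a.a.((a.X)\{a} + (b.0)\{a})))\{a} + (b.0)\{a} | —b→ p3
  p3 = 0\{a} | ·
Reachable graph of Q (4 states):
  q0 = a.a.((a.(rec X. a.a.((a.X)\{a} + (b.0)\{a})))\{a} + (b.0)\{a}) | —a→ q1
  q1 = a.((a.(rec X. a.a.((a.X)\{a} + (b.0)\{a})))\{a} + (b.0)\{a}) | —a→ q2
  q2 = (a.(rec X. a.a.((a.X)\{a} + (b.0)\{a})))\{a} + (b.0)\{a} | —b→ q3
  q3 = 0\{a} | ·
Bisimilarity quotient blocks:
  B0 = {p0, q0}
  B1 = {p1, q1}
  B2 = {p2, q2}
  B3 = {p3, q3}
p0 ∈ B0, q0 ∈ B0 → same block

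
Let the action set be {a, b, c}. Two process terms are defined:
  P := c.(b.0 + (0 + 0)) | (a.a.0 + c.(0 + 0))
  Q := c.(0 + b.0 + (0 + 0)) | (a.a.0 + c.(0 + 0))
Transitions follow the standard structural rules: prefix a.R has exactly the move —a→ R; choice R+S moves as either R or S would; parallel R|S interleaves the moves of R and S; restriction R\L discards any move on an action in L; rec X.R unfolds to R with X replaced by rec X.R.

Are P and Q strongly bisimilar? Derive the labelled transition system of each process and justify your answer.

YES

LTS(P): 12 reachable states
  u0 = c.(b.0 + (0 + 0)) | (a.a.0 + c.(0 + 0)) has moves --a--▸ u1, --c--▸ u2, --c--▸ u3
  u1 = c.(b.0 + (0 + 0)) | a.0 has moves --a--▸ u4, --c--▸ u5
  u2 = (b.0 + (0 + 0)) | (a.a.0 + c.(0 + 0)) has moves --a--▸ u5, --b--▸ u6, --c--▸ u7
  u3 = c.(b.0 + (0 + 0)) | (0 + 0) has moves --c--▸ u7
  u4 = c.(b.0 + (0 + 0)) | 0 has moves --c--▸ u8
  u5 = (b.0 + (0 + 0)) | a.0 has moves --a--▸ u8, --b--▸ u9
  u6 = 0 | (a.a.0 + c.(0 + 0)) has moves --a--▸ u9, --c--▸ u10
  u7 = (b.0 + (0 + 0)) | (0 + 0) has moves --b--▸ u10
  u8 = (b.0 + (0 + 0)) | 0 has moves --b--▸ u11
  u9 = 0 | a.0 has moves --a--▸ u11
  u10 = 0 | (0 + 0) has moves stopped
  u11 = 0 | 0 has moves stopped
LTS(Q): 12 reachable states
  v0 = c.(0 + b.0 + (0 + 0)) | (a.a.0 + c.(0 + 0)) has moves --a--▸ v1, --c--▸ v2, --c--▸ v3
  v1 = c.(0 + b.0 + (0 + 0)) | a.0 has moves --a--▸ v4, --c--▸ v5
  v2 = (0 + b.0 + (0 + 0)) | (a.a.0 + c.(0 + 0)) has moves --a--▸ v5, --b--▸ v6, --c--▸ v7
  v3 = c.(0 + b.0 + (0 + 0)) | (0 + 0) has moves --c--▸ v7
  v4 = c.(0 + b.0 + (0 + 0)) | 0 has moves --c--▸ v8
  v5 = (0 + b.0 + (0 + 0)) | a.0 has moves --a--▸ v8, --b--▸ v9
  v6 = 0 | (a.a.0 + c.(0 + 0)) has moves --a--▸ v9, --c--▸ v10
  v7 = (0 + b.0 + (0 + 0)) | (0 + 0) has moves --b--▸ v10
  v8 = (0 + b.0 + (0 + 0)) | 0 has moves --b--▸ v11
  v9 = 0 | a.0 has moves --a--▸ v11
  v10 = 0 | (0 + 0) has moves stopped
  v11 = 0 | 0 has moves stopped
Partition-refinement fixed point:
  B0 = {u0, v0}
  B1 = {u3, u4, v3, v4}
  B2 = {u7, u8, v7, v8}
  B3 = {u10, u11, v10, v11}
  B4 = {u2, v2}
  B5 = {u6, v6}
  B6 = {u9, v9}
  B7 = {u5, v5}
  B8 = {u1, v1}
u0 ∈ B0, v0 ∈ B0 → same block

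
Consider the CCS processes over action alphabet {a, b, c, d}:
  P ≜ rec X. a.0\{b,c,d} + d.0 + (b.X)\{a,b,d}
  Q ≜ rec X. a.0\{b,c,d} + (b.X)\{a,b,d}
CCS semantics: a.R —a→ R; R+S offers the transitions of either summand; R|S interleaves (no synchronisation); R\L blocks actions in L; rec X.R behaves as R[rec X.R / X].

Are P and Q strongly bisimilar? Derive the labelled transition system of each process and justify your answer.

NO

Reachable graph of P (3 states):
  p0 = rec X. a.0\{b,c,d} + d.0 + (b.X)\{a,b,d} ⊢ -a-> p1, -d-> p2
  p1 = 0\{b,c,d} ⊢ ·
  p2 = 0 ⊢ ·
Reachable graph of Q (2 states):
  q0 = rec X. a.0\{b,c,d} + (b.X)\{a,b,d} ⊢ -a-> q1
  q1 = 0\{b,c,d} ⊢ ·
Coarsest stable partition (strong bisimilarity classes):
  B0 = {p0}
  B1 = {p1, p2, q1}
  B2 = {q0}
p0 ∈ B0, q0 ∈ B2 → different blocks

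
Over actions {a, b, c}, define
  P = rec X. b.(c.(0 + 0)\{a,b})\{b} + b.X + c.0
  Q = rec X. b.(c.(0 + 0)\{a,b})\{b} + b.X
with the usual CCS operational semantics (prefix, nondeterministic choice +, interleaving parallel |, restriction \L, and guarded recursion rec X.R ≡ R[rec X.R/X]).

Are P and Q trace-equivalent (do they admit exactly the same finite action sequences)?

NO — witness ⟨c⟩

Reachable graph of P (4 states):
  m0 = rec X. b.(c.(0 + 0)\{a,b})\{b} + b.X + c.0 | --b--▸ m0, --b--▸ m1, --c--▸ m2
  m1 = (c.(0 + 0)\{a,b})\{b} | --c--▸ m3
  m2 = 0 | stopped
  m3 = (0 + 0)\{a,b}\{b} | stopped
Reachable graph of Q (3 states):
  n0 = rec X. b.(c.(0 + 0)\{a,b})\{b} + b.X | --b--▸ n0, --b--▸ n1
  n1 = (c.(0 + 0)\{a,b})\{b} | --c--▸ n2
  n2 = (0 + 0)\{a,b}\{b} | stopped
Executing c from P (initial set {m0}):
  step 1 (c): {m2}
  ✓ P
Executing c from Q (initial set {n0}):
  step 1 (c): ∅  — Q cannot continue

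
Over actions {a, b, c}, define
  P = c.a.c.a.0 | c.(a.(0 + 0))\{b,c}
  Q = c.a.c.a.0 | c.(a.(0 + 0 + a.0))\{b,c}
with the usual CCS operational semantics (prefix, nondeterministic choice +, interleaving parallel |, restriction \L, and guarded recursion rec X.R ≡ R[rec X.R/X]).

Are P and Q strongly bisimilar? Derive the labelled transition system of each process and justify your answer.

Reachable graph of P (15 states):
  p0 = c.a.c.a.0 | c.(a.(0 + 0))\{b,c} has moves -c-> p1, -c-> p2
  p1 = a.c.a.0 | c.(a.(0 + 0))\{b,c} has moves -a-> p3, -c-> p4
  p2 = c.a.c.a.0 | (a.(0 + 0))\{b,c} has moves -a-> p5, -c-> p4
  p3 = c.a.0 | c.(a.(0 + 0))\{b,c} has moves -c-> p6, -c-> p7
  p4 = a.c.a.0 | (a.(0 + 0))\{b,c} has moves -a-> p7, -a-> p8
  p5 = c.a.c.a.0 | (0 + 0)\{b,c} has moves -c-> p8
  p6 = a.0 | c.(a.(0 + 0))\{b,c} has moves -a-> p9, -c-> p10
  p7 = c.a.0 | (a.(0 + 0))\{b,c} has moves -a-> p11, -c-> p10
  p8 = a.c.a.0 | (0 + 0)\{b,c} has moves -a-> p11
  p9 = 0 | c.(a.(0 + 0))\{b,c} has moves -c-> p12
  p10 = a.0 | (a.(0 + 0))\{b,c} has moves -a-> p12, -a-> p13
  p11 = c.a.0 | (0 + 0)\{b,c} has moves -c-> p13
  p12 = 0 | (a.(0 + 0))\{b,c} has moves -a-> p14
  p13 = a.0 | (0 + 0)\{b,c} has moves -a-> p14
  p14 = 0 | (0 + 0)\{b,c} has moves ∅
Reachable graph of Q (20 states):
  q0 = c.a.c.a.0 | c.(a.(0 + 0 + a.0))\{b,c} has moves -c-> q1, -c-> q2
  q1 = a.c.a.0 | c.(a.(0 + 0 + a.0))\{b,c} has moves -a-> q3, -c-> q4
  q2 = c.a.c.a.0 | (a.(0 + 0 + a.0))\{b,c} has moves -a-> q5, -c-> q4
  q3 = c.a.0 | c.(a.(0 + 0 + a.0))\{b,c} has moves -c-> q6, -c-> q7
  q4 = a.c.a.0 | (a.(0 + 0 + a.0))\{b,c} has moves -a-> q7, -a-> q8
  q5 = c.a.c.a.0 | (0 + 0 + a.0)\{b,c} has moves -a-> q9, -c-> q8
  q6 = a.0 | c.(a.(0 + 0 + a.0))\{b,c} has moves -a-> q10, -c-> q11
  q7 = c.a.0 | (a.(0 + 0 + a.0))\{b,c} has moves -a-> q12, -c-> q11
  q8 = a.c.a.0 | (0 + 0 + a.0)\{b,c} has moves -a-> q12, -a-> q13
  q9 = c.a.c.a.0 | 0\{b,c} has moves -c-> q13
  q10 = 0 | c.(a.(0 + 0 + a.0))\{b,c} has moves -c-> q14
  q11 = a.0 | (a.(0 + 0 + a.0))\{b,c} has moves -a-> q14, -a-> q15
  q12 = c.a.0 | (0 + 0 + a.0)\{b,c} has moves -a-> q16, -c-> q15
  q13 = a.c.a.0 | 0\{b,c} has moves -a-> q16
  q14 = 0 | (a.(0 + 0 + a.0))\{b,c} has moves -a-> q17
  q15 = a.0 | (0 + 0 + a.0)\{b,c} has moves -a-> q17, -a-> q18
  q16 = c.a.0 | 0\{b,c} has moves -c-> q18
  q17 = 0 | (0 + 0 + a.0)\{b,c} has moves -a-> q19
  q18 = a.0 | 0\{b,c} has moves -a-> q19
  q19 = 0 | 0\{b,c} has moves ∅
Coarsest stable partition (strong bisimilarity classes):
  B0 = {p0}
  B1 = {p1}
  B2 = {p3}
  B3 = {p6, p7, q12}
  B4 = {p11, p9, q16}
  B5 = {p12, p13, q17, q18}
  B6 = {p14, q19}
  B7 = {p10, q14, q15}
  B8 = {p4, q8}
  B9 = {p8, q13}
  B10 = {p2, q5}
  B11 = {p5, q9}
  B12 = {q0}
  B13 = {q2}
  B14 = {q4}
  B15 = {q7}
  B16 = {q11}
  B17 = {q1}
  B18 = {q3}
  B19 = {q6}
  B20 = {q10}
p0 ∈ B0, q0 ∈ B12 → different blocks

P ≁ Q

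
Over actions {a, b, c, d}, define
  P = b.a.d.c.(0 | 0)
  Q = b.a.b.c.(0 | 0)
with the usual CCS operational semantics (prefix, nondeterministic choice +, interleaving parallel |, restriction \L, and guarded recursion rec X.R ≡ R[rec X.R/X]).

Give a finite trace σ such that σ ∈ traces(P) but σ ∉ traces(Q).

Reachable graph of P (5 states):
  u0 = b.a.d.c.(0 | 0) → -b-> u1
  u1 = a.d.c.(0 | 0) → -a-> u2
  u2 = d.c.(0 | 0) → -d-> u3
  u3 = c.(0 | 0) → -c-> u4
  u4 = 0 | 0 → ·
Reachable graph of Q (5 states):
  v0 = b.a.b.c.(0 | 0) → -b-> v1
  v1 = a.b.c.(0 | 0) → -a-> v2
  v2 = b.c.(0 | 0) → -b-> v3
  v3 = c.(0 | 0) → -c-> v4
  v4 = 0 | 0 → ·
Run σ = ⟨bad⟩ on P: start {u0}
  [1] b ⇒ {u1}
  [2] a ⇒ {u2}
  [3] d ⇒ {u3}
  P completes σ.
Run σ = ⟨bad⟩ on Q: start {v0}
  [1] b ⇒ {v1}
  [2] a ⇒ {v2}
  [3] d ⇒ ∅ (Q stuck)

bad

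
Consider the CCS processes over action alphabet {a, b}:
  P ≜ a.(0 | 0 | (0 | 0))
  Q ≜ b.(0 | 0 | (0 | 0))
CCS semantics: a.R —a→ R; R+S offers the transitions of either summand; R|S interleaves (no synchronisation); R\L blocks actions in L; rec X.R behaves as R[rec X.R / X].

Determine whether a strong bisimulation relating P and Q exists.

P's transition system — 2 states:
  m0 = a.(0 | 0 | (0 | 0)) | -a-> m1
  m1 = 0 | 0 | (0 | 0) | ∅
Q's transition system — 2 states:
  n0 = b.(0 | 0 | (0 | 0)) | -b-> n1
  n1 = 0 | 0 | (0 | 0) | ∅
Partition-refinement fixed point:
  B0 = {m0}
  B1 = {m1, n1}
  B2 = {n0}
m0 ∈ B0, n0 ∈ B2 → different blocks

NO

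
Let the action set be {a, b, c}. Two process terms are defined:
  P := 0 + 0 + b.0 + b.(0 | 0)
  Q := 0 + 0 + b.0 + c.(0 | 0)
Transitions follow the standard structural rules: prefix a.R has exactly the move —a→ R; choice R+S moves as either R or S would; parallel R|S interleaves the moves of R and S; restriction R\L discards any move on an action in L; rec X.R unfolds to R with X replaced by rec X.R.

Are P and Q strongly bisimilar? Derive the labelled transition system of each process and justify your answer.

P's transition system — 3 states:
  s0 = 0 + 0 + b.0 + b.(0 | 0) ⊢ ··b··> s1, ··b··> s2
  s1 = 0 ⊢ deadlocked
  s2 = 0 | 0 ⊢ deadlocked
Q's transition system — 3 states:
  t0 = 0 + 0 + b.0 + c.(0 | 0) ⊢ ··b··> t1, ··c··> t2
  t1 = 0 ⊢ deadlocked
  t2 = 0 | 0 ⊢ deadlocked
Partition-refinement fixed point:
  B0 = {s0}
  B1 = {s1, s2, t1, t2}
  B2 = {t0}
s0 ∈ B0, t0 ∈ B2 → different blocks

not bisimilar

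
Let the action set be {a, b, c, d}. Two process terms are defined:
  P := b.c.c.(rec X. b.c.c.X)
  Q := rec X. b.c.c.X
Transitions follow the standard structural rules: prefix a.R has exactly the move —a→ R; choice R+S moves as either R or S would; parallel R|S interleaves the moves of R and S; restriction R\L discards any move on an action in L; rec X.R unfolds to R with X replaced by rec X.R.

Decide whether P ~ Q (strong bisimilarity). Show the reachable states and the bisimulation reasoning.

YES

P's transition system — 4 states:
  s0 = b.c.c.(rec X. b.c.c.X) | =b=> s1
  s1 = c.c.(rec X. b.c.c.X) | =c=> s2
  s2 = c.(rec X. b.c.c.X) | =c=> s3
  s3 = rec X. b.c.c.X | =b=> s1
Q's transition system — 3 states:
  t0 = rec X. b.c.c.X | =b=> t1
  t1 = c.c.(rec X. b.c.c.X) | =c=> t2
  t2 = c.(rec X. b.c.c.X) | =c=> t0
Partition-refinement fixed point:
  B0 = {s0, s3, t0}
  B1 = {s1, t1}
  B2 = {s2, t2}
s0 ∈ B0, t0 ∈ B0 → same block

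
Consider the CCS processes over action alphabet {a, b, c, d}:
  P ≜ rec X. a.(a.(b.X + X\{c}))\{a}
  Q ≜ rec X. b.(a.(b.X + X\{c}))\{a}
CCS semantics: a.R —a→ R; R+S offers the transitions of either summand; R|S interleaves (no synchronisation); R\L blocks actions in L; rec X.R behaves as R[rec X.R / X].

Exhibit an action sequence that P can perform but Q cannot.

LTS(P): 2 reachable states
  u0 = rec X. a.(a.(b.X + X\{c}))\{a} | -a-> u1
  u1 = (a.(b.(rec X. a.(a.(b.X + X\{c}))\{a}) + (rec X. a.(a.(b.X + X\{c}))\{a})\{c}))\{a} | (no moves)
LTS(Q): 2 reachable states
  v0 = rec X. b.(a.(b.X + X\{c}))\{a} | -b-> v1
  v1 = (a.(b.(rec X. b.(a.(b.X + X\{c}))\{a}) + (rec X. b.(a.(b.X + X\{c}))\{a})\{c}))\{a} | (no moves)
Run σ = ⟨a⟩ on P: start {u0}
  after a @ step 1: {u1}
  — P admits the full trace.
Run σ = ⟨a⟩ on Q: start {v0}
  after a @ step 1: no successor for Q

a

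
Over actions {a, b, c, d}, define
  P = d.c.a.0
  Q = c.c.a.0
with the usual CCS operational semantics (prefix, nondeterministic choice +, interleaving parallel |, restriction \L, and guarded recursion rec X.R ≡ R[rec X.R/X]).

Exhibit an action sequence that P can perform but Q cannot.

d

P's transition system — 4 states:
  p0 = d.c.a.0 → =d=> p1
  p1 = c.a.0 → =c=> p2
  p2 = a.0 → =a=> p3
  p3 = 0 → deadlocked
Q's transition system — 4 states:
  q0 = c.c.a.0 → =c=> q1
  q1 = c.a.0 → =c=> q2
  q2 = a.0 → =a=> q3
  q3 = 0 → deadlocked
Run σ = ⟨d⟩ on P: start {p0}
  [1] d ⇒ {p1}
  ✓ P
Run σ = ⟨d⟩ on Q: start {q0}
  [1] d ⇒ ∅ (Q stuck)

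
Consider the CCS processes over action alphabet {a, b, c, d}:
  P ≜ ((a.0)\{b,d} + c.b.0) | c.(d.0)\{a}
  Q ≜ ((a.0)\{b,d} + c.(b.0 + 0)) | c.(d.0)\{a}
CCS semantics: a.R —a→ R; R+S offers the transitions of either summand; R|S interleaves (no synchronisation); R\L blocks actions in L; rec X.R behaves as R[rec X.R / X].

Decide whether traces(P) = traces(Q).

P's transition system — 12 states:
  u0 = ((a.0)\{b,d} + c.b.0) | c.(d.0)\{a} | —a→ u1, —c→ u2, —c→ u3
  u1 = 0\{b,d} | c.(d.0)\{a} | —c→ u4
  u2 = ((a.0)\{b,d} + c.b.0) | (d.0)\{a} | —a→ u4, —c→ u5, —d→ u6
  u3 = b.0 | c.(d.0)\{a} | —b→ u7, —c→ u5
  u4 = 0\{b,d} | (d.0)\{a} | —d→ u8
  u5 = b.0 | (d.0)\{a} | —b→ u9, —d→ u10
  u6 = ((a.0)\{b,d} + c.b.0) | 0\{a} | —a→ u8, —c→ u10
  u7 = 0 | c.(d.0)\{a} | —c→ u9
  u8 = 0\{b,d} | 0\{a} | ∅
  u9 = 0 | (d.0)\{a} | —d→ u11
  u10 = b.0 | 0\{a} | —b→ u11
  u11 = 0 | 0\{a} | ∅
Q's transition system — 12 states:
  v0 = ((a.0)\{b,d} + c.(b.0 + 0)) | c.(d.0)\{a} | —a→ v1, —c→ v2, —c→ v3
  v1 = 0\{b,d} | c.(d.0)\{a} | —c→ v4
  v2 = ((a.0)\{b,d} + c.(b.0 + 0)) | (d.0)\{a} | —a→ v4, —c→ v5, —d→ v6
  v3 = (b.0 + 0) | c.(d.0)\{a} | —b→ v7, —c→ v5
  v4 = 0\{b,d} | (d.0)\{a} | —d→ v8
  v5 = (b.0 + 0) | (d.0)\{a} | —b→ v9, —d→ v10
  v6 = ((a.0)\{b,d} + c.(b.0 + 0)) | 0\{a} | —a→ v8, —c→ v10
  v7 = 0 | c.(d.0)\{a} | —c→ v9
  v8 = 0\{b,d} | 0\{a} | ∅
  v9 = 0 | (d.0)\{a} | —d→ v11
  v10 = (b.0 + 0) | 0\{a} | —b→ v11
  v11 = 0 | 0\{a} | ∅
Bisimilarity quotient blocks:
  B0 = {u0, v0}
  B1 = {u3, v3}
  B2 = {u1, u7, v1, v7}
  B3 = {u4, u9, v4, v9}
  B4 = {u11, u8, v11, v8}
  B5 = {u5, v5}
  B6 = {u10, v10}
  B7 = {u2, v2}
  B8 = {u6, v6}
u0 ∈ B0, v0 ∈ B0 → same block
Bisimilar ⇒ trace-equivalent.

YES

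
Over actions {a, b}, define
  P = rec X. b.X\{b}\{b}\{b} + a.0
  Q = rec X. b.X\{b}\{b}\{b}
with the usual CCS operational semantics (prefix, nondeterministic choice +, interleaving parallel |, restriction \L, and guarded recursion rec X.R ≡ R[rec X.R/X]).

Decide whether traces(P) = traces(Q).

P's transition system — 4 states:
  m0 = rec X. b.X\{b}\{b}\{b} + a.0 :: -a-> m1, -b-> m2
  m1 = 0 :: ∅
  m2 = (rec X. b.X\{b}\{b}\{b} + a.0)\{b}\{b}\{b} :: -a-> m3
  m3 = 0\{b}\{b}\{b} :: ∅
Q's transition system — 2 states:
  n0 = rec X. b.X\{b}\{b}\{b} :: -b-> n1
  n1 = (rec X. b.X\{b}\{b}\{b})\{b}\{b}\{b} :: ∅
Run σ = ⟨a⟩ on P: start {m0}
  [1] a ⇒ {m1}
  ✓ P
Run σ = ⟨a⟩ on Q: start {n0}
  [1] a ⇒ no successor for Q

NO — witness ⟨a⟩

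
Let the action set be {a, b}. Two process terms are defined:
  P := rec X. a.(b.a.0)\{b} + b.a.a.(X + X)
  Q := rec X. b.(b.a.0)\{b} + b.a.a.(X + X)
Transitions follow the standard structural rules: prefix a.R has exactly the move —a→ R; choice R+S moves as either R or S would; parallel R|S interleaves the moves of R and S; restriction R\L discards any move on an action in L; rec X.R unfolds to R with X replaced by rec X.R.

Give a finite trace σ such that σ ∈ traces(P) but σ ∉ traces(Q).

LTS(P): 5 reachable states
  s0 = rec X. a.(b.a.0)\{b} + b.a.a.(X + X) ⊢ =a=> s1, =b=> s2
  s1 = (b.a.0)\{b} ⊢ stopped
  s2 = a.a.((rec X. a.(b.a.0)\{b} + b.a.a.(X + X)) + (rec X. a.(b.a.0)\{b} + b.a.a.(X + X))) ⊢ =a=> s3
  s3 = a.((rec X. a.(b.a.0)\{b} + b.a.a.(X + X)) + (rec X. a.(b.a.0)\{b} + b.a.a.(X + X))) ⊢ =a=> s4
  s4 = (rec X. a.(b.a.0)\{b} + b.a.a.(X + X)) + (rec X. a.(b.a.0)\{b} + b.a.a.(X + X)) ⊢ =a=> s1, =b=> s2
LTS(Q): 5 reachable states
  t0 = rec X. b.(b.a.0)\{b} + b.a.a.(X + X) ⊢ =b=> t1, =b=> t2
  t1 = (b.a.0)\{b} ⊢ stopped
  t2 = a.a.((rec X. b.(b.a.0)\{b} + b.a.a.(X + X)) + (rec X. b.(b.a.0)\{b} + b.a.a.(X + X))) ⊢ =a=> t3
  t3 = a.((rec X. b.(b.a.0)\{b} + b.a.a.(X + X)) + (rec X. b.(b.a.0)\{b} + b.a.a.(X + X))) ⊢ =a=> t4
  t4 = (rec X. b.(b.a.0)\{b} + b.a.a.(X + X)) + (rec X. b.(b.a.0)\{b} + b.a.a.(X + X)) ⊢ =b=> t1, =b=> t2
Run σ = ⟨a⟩ on P: start {s0}
  after a @ step 1: {s1}
  — P admits the full trace.
Run σ = ⟨a⟩ on Q: start {t0}
  after a @ step 1: no successor for Q

a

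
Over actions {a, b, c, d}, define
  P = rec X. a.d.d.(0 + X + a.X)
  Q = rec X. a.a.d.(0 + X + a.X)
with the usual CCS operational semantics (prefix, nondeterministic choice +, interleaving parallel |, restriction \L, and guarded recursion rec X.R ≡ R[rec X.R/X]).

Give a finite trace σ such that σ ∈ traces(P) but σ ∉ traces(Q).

ad

LTS(P): 4 reachable states
  s0 = rec X. a.d.d.(0 + X + a.X) has moves —a→ s1
  s1 = d.d.(0 + (rec X. a.d.d.(0 + X + a.X)) + a.(rec X. a.d.d.(0 + X + a.X))) has moves —d→ s2
  s2 = d.(0 + (rec X. a.d.d.(0 + X + a.X)) + a.(rec X. a.d.d.(0 + X + a.X))) has moves —d→ s3
  s3 = 0 + (rec X. a.d.d.(0 + X + a.X)) + a.(rec X. a.d.d.(0 + X + a.X)) has moves —a→ s0, —a→ s1
LTS(Q): 4 reachable states
  t0 = rec X. a.a.d.(0 + X + a.X) has moves —a→ t1
  t1 = a.d.(0 + (rec X. a.a.d.(0 + X + a.X)) + a.(rec X. a.a.d.(0 + X + a.X))) has moves —a→ t2
  t2 = d.(0 + (rec X. a.a.d.(0 + X + a.X)) + a.(rec X. a.a.d.(0 + X + a.X))) has moves —d→ t3
  t3 = 0 + (rec X. a.a.d.(0 + X + a.X)) + a.(rec X. a.a.d.(0 + X + a.X)) has moves —a→ t0, —a→ t1
Run σ = ⟨ad⟩ on P: start {s0}
  after a @ step 1: {s1}
  after d @ step 2: {s2}
  P completes σ.
Run σ = ⟨ad⟩ on Q: start {t0}
  after a @ step 1: {t1}
  after d @ step 2: ∅  — Q cannot continue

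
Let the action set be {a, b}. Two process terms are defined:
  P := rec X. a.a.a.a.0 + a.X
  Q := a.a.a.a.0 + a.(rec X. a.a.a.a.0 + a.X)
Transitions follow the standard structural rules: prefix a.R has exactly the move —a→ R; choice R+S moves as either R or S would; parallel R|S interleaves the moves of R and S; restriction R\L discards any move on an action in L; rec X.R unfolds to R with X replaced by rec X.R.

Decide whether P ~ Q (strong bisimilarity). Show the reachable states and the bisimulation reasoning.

YES

P's transition system — 5 states:
  u0 = rec X. a.a.a.a.0 + a.X ⊢ --a--▸ u0, --a--▸ u1
  u1 = a.a.a.0 ⊢ --a--▸ u2
  u2 = a.a.0 ⊢ --a--▸ u3
  u3 = a.0 ⊢ --a--▸ u4
  u4 = 0 ⊢ ∅
Q's transition system — 6 states:
  v0 = a.a.a.a.0 + a.(rec X. a.a.a.a.0 + a.X) ⊢ --a--▸ v1, --a--▸ v2
  v1 = a.a.a.0 ⊢ --a--▸ v3
  v2 = rec X. a.a.a.a.0 + a.X ⊢ --a--▸ v1, --a--▸ v2
  v3 = a.a.0 ⊢ --a--▸ v4
  v4 = a.0 ⊢ --a--▸ v5
  v5 = 0 ⊢ ∅
Bisimilarity quotient blocks:
  B0 = {u0, v0, v2}
  B1 = {u1, v1}
  B2 = {u2, v3}
  B3 = {u3, v4}
  B4 = {u4, v5}
u0 ∈ B0, v0 ∈ B0 → same block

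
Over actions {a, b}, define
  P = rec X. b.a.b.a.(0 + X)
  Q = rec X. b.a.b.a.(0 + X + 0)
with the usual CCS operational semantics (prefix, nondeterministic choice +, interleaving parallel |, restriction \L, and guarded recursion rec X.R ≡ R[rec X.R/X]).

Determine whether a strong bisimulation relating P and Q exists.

Reachable graph of P (5 states):
  u0 = rec X. b.a.b.a.(0 + X) :: ··b··> u1
  u1 = a.b.a.(0 + (rec X. b.a.b.a.(0 + X))) :: ··a··> u2
  u2 = b.a.(0 + (rec X. b.a.b.a.(0 + X))) :: ··b··> u3
  u3 = a.(0 + (rec X. b.a.b.a.(0 + X))) :: ··a··> u4
  u4 = 0 + (rec X. b.a.b.a.(0 + X)) :: ··b··> u1
Reachable graph of Q (5 states):
  v0 = rec X. b.a.b.a.(0 + X + 0) :: ··b··> v1
  v1 = a.b.a.(0 + (rec X. b.a.b.a.(0 + X + 0)) + 0) :: ··a··> v2
  v2 = b.a.(0 + (rec X. b.a.b.a.(0 + X + 0)) + 0) :: ··b··> v3
  v3 = a.(0 + (rec X. b.a.b.a.(0 + X + 0)) + 0) :: ··a··> v4
  v4 = 0 + (rec X. b.a.b.a.(0 + X + 0)) + 0 :: ··b··> v1
Coarsest stable partition (strong bisimilarity classes):
  B0 = {u0, u2, u4, v0, v2, v4}
  B1 = {u1, u3, v1, v3}
u0 ∈ B0, v0 ∈ B0 → same block

P ~ Q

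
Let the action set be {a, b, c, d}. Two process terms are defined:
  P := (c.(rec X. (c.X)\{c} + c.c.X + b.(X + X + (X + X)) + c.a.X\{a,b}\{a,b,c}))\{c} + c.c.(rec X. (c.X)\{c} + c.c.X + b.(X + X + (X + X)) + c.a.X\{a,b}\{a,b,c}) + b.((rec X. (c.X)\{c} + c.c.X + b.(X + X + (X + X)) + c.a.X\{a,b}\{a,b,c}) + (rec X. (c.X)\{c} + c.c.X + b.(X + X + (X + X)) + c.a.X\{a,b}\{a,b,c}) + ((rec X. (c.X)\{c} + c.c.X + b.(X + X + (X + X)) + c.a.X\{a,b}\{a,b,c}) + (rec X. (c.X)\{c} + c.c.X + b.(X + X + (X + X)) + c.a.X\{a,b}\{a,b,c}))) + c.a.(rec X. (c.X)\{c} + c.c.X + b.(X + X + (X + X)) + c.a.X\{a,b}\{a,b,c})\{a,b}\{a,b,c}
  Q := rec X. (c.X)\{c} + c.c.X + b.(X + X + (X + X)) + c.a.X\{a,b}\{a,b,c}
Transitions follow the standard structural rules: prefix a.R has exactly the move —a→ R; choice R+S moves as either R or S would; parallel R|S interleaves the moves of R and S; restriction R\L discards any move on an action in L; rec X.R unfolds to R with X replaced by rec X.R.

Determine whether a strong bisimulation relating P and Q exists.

YES

P's transition system — 6 states:
  s0 = (c.(rec X. (c.X)\{c} + c.c.X + b.(X + X + (X + X)) + c.a.X\{a,b}\{a,b,c}))\{c} + c.c.(rec X. (c.X)\{c} + c.c.X + b.(X + X + (X + X)) + c.a.X\{a,b}\{a,b,c}) + b.((rec X. (c.X)\{c} + c.c.X + b.(X + X + (X + X)) + c.a.X\{a,b}\{a,b,c}) + (rec X. (c.X)\{c} + c.c.X + b.(X + X + (X + X)) + c.a.X\{a,b}\{a,b,c}) + ((rec X. (c.X)\{c} + c.c.X + b.(X + X + (X + X)) + c.a.X\{a,b}\{a,b,c}) + (rec X. (c.X)\{c} + c.c.X + b.(X + X + (X + X)) + c.a.X\{a,b}\{a,b,c}))) + c.a.(rec X. (c.X)\{c} + c.c.X + b.(X + X + (X + X)) + c.a.X\{a,b}\{a,b,c})\{a,b}\{a,b,c} has moves -b-> s1, -c-> s2, -c-> s3
  s1 = (rec X. (c.X)\{c} + c.c.X + b.(X + X + (X + X)) + c.a.X\{a,b}\{a,b,c}) + (rec X. (c.X)\{c} + c.c.X + b.(X + X + (X + X)) + c.a.X\{a,b}\{a,b,c}) + ((rec X. (c.X)\{c} + c.c.X + b.(X + X + (X + X)) + c.a.X\{a,b}\{a,b,c}) + (rec X. (c.X)\{c} + c.c.X + b.(X + X + (X + X)) + c.a.X\{a,b}\{a,b,c})) has moves -b-> s1, -c-> s2, -c-> s3
  s2 = a.(rec X. (c.X)\{c} + c.c.X + b.(X + X + (X + X)) + c.a.X\{a,b}\{a,b,c})\{a,b}\{a,b,c} has moves -a-> s4
  s3 = c.(rec X. (c.X)\{c} + c.c.X + b.(X + X + (X + X)) + c.a.X\{a,b}\{a,b,c}) has moves -c-> s5
  s4 = (rec X. (c.X)\{c} + c.c.X + b.(X + X + (X + X)) + c.a.X\{a,b}\{a,b,c})\{a,b}\{a,b,c} has moves ∅
  s5 = rec X. (c.X)\{c} + c.c.X + b.(X + X + (X + X)) + c.a.X\{a,b}\{a,b,c} has moves -b-> s1, -c-> s2, -c-> s3
Q's transition system — 5 states:
  t0 = rec X. (c.X)\{c} + c.c.X + b.(X + X + (X + X)) + c.a.X\{a,b}\{a,b,c} has moves -b-> t1, -c-> t2, -c-> t3
  t1 = (rec X. (c.X)\{c} + c.c.X + b.(X + X + (X + X)) + c.a.X\{a,b}\{a,b,c}) + (rec X. (c.X)\{c} + c.c.X + b.(X + X + (X + X)) + c.a.X\{a,b}\{a,b,c}) + ((rec X. (c.X)\{c} + c.c.X + b.(X + X + (X + X)) + c.a.X\{a,b}\{a,b,c}) + (rec X. (c.X)\{c} + c.c.X + b.(X + X + (X + X)) + c.a.X\{a,b}\{a,b,c})) has moves -b-> t1, -c-> t2, -c-> t3
  t2 = a.(rec X. (c.X)\{c} + c.c.X + b.(X + X + (X + X)) + c.a.X\{a,b}\{a,b,c})\{a,b}\{a,b,c} has moves -a-> t4
  t3 = c.(rec X. (c.X)\{c} + c.c.X + b.(X + X + (X + X)) + c.a.X\{a,b}\{a,b,c}) has moves -c-> t0
  t4 = (rec X. (c.X)\{c} + c.c.X + b.(X + X + (X + X)) + c.a.X\{a,b}\{a,b,c})\{a,b}\{a,b,c} has moves ∅
Partition-refinement fixed point:
  B0 = {s0, s1, s5, t0, t1}
  B1 = {s2, t2}
  B2 = {s4, t4}
  B3 = {s3, t3}
s0 ∈ B0, t0 ∈ B0 → same block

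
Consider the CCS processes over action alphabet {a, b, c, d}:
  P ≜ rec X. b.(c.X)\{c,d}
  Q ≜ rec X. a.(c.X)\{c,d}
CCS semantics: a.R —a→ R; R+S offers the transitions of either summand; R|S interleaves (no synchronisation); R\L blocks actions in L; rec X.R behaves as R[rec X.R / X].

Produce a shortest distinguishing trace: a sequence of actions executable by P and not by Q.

P's transition system — 2 states:
  p0 = rec X. b.(c.X)\{c,d} has moves -b-> p1
  p1 = (c.(rec X. b.(c.X)\{c,d}))\{c,d} has moves deadlocked
Q's transition system — 2 states:
  q0 = rec X. a.(c.X)\{c,d} has moves -a-> q1
  q1 = (c.(rec X. a.(c.X)\{c,d}))\{c,d} has moves deadlocked
Executing b from P (initial set {p0}):
  after b @ step 1: {p1}
  ✓ P
Executing b from Q (initial set {q0}):
  after b @ step 1: no successor for Q

b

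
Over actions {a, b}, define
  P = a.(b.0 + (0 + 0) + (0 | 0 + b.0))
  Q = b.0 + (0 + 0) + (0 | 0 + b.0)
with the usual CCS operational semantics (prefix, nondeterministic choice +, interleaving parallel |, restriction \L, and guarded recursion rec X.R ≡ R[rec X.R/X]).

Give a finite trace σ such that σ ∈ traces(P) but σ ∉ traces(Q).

P's transition system — 3 states:
  m0 = a.(b.0 + (0 + 0) + (0 | 0 + b.0)) → -a-> m1
  m1 = b.0 + (0 + 0) + (0 | 0 + b.0) → -b-> m2
  m2 = 0 → (no moves)
Q's transition system — 2 states:
  n0 = b.0 + (0 + 0) + (0 | 0 + b.0) → -b-> n1
  n1 = 0 → (no moves)
Trace ⟨a⟩ through P, begin at {m0}:
  step 1 (a): {m1}
  — P admits the full trace.
Trace ⟨a⟩ through Q, begin at {n0}:
  step 1 (a): ∅  — Q cannot continue

a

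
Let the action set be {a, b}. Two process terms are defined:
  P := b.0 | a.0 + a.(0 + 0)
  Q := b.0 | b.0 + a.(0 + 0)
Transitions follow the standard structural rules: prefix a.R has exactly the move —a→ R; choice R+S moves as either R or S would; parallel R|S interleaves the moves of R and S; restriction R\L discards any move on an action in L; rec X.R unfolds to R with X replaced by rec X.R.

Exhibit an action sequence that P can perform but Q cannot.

Reachable graph of P (5 states):
  m0 = b.0 | a.0 + a.(0 + 0) :: =a=> m1, =a=> m2, =b=> m3
  m1 = 0 + 0 :: ·
  m2 = b.0 | 0 :: =b=> m4
  m3 = 0 | a.0 :: =a=> m4
  m4 = 0 | 0 :: ·
Reachable graph of Q (5 states):
  n0 = b.0 | b.0 + a.(0 + 0) :: =a=> n1, =b=> n2, =b=> n3
  n1 = 0 + 0 :: ·
  n2 = 0 | b.0 :: =b=> n4
  n3 = b.0 | 0 :: =b=> n4
  n4 = 0 | 0 :: ·
Trace ⟨ab⟩ through P, begin at {m0}:
  [1] a ⇒ {m1, m2}
  [2] b ⇒ {m4}
  — P admits the full trace.
Trace ⟨ab⟩ through Q, begin at {n0}:
  [1] a ⇒ {n1}
  [2] b ⇒ no successor for Q

ab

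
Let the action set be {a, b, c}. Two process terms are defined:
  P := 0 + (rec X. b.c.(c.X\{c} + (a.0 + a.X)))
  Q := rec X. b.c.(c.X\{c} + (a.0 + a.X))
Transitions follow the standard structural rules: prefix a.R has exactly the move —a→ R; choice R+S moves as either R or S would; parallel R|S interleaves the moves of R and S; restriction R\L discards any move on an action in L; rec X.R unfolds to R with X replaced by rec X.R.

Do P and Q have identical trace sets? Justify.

YES

Reachable graph of P (7 states):
  p0 = 0 + (rec X. b.c.(c.X\{c} + (a.0 + a.X))) | -b-> p1
  p1 = c.(c.(rec X. b.c.(c.X\{c} + (a.0 + a.X)))\{c} + (a.0 + a.(rec X. b.c.(c.X\{c} + (a.0 + a.X))))) | -c-> p2
  p2 = c.(rec X. b.c.(c.X\{c} + (a.0 + a.X)))\{c} + (a.0 + a.(rec X. b.c.(c.X\{c} + (a.0 + a.X)))) | -a-> p3, -a-> p4, -c-> p5
  p3 = 0 | ·
  p4 = rec X. b.c.(c.X\{c} + (a.0 + a.X)) | -b-> p1
  p5 = (rec X. b.c.(c.X\{c} + (a.0 + a.X)))\{c} | -b-> p6
  p6 = (c.(c.(rec X. b.c.(c.X\{c} + (a.0 + a.X)))\{c} + (a.0 + a.(rec X. b.c.(c.X\{c} + (a.0 + a.X))))))\{c} | ·
Reachable graph of Q (6 states):
  q0 = rec X. b.c.(c.X\{c} + (a.0 + a.X)) | -b-> q1
  q1 = c.(c.(rec X. b.c.(c.X\{c} + (a.0 + a.X)))\{c} + (a.0 + a.(rec X. b.c.(c.X\{c} + (a.0 + a.X))))) | -c-> q2
  q2 = c.(rec X. b.c.(c.X\{c} + (a.0 + a.X)))\{c} + (a.0 + a.(rec X. b.c.(c.X\{c} + (a.0 + a.X)))) | -a-> q0, -a-> q3, -c-> q4
  q3 = 0 | ·
  q4 = (rec X. b.c.(c.X\{c} + (a.0 + a.X)))\{c} | -b-> q5
  q5 = (c.(c.(rec X. b.c.(c.X\{c} + (a.0 + a.X)))\{c} + (a.0 + a.(rec X. b.c.(c.X\{c} + (a.0 + a.X))))))\{c} | ·
Partition-refinement fixed point:
  B0 = {p0, p4, q0}
  B1 = {p1, q1}
  B2 = {p2, q2}
  B3 = {p3, p6, q3, q5}
  B4 = {p5, q4}
p0 ∈ B0, q0 ∈ B0 → same block
Bisimilar ⇒ trace-equivalent.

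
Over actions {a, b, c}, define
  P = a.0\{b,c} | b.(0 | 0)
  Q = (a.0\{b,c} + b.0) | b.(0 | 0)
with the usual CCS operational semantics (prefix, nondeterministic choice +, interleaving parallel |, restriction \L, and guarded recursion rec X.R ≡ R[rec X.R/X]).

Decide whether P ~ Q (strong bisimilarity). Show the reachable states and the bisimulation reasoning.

P's transition system — 4 states:
  p0 = a.0\{b,c} | b.(0 | 0) ⊢ --a--▸ p1, --b--▸ p2
  p1 = 0\{b,c} | b.(0 | 0) ⊢ --b--▸ p3
  p2 = a.0\{b,c} | (0 | 0) ⊢ --a--▸ p3
  p3 = 0\{b,c} | (0 | 0) ⊢ ·
Q's transition system — 6 states:
  q0 = (a.0\{b,c} + b.0) | b.(0 | 0) ⊢ --a--▸ q1, --b--▸ q2, --b--▸ q3
  q1 = 0\{b,c} | b.(0 | 0) ⊢ --b--▸ q4
  q2 = (a.0\{b,c} + b.0) | (0 | 0) ⊢ --a--▸ q4, --b--▸ q5
  q3 = 0 | b.(0 | 0) ⊢ --b--▸ q5
  q4 = 0\{b,c} | (0 | 0) ⊢ ·
  q5 = 0 | (0 | 0) ⊢ ·
Bisimilarity quotient blocks:
  B0 = {p0}
  B1 = {p1, q1, q3}
  B2 = {p3, q4, q5}
  B3 = {p2}
  B4 = {q0}
  B5 = {q2}
p0 ∈ B0, q0 ∈ B4 → different blocks

P ≁ Q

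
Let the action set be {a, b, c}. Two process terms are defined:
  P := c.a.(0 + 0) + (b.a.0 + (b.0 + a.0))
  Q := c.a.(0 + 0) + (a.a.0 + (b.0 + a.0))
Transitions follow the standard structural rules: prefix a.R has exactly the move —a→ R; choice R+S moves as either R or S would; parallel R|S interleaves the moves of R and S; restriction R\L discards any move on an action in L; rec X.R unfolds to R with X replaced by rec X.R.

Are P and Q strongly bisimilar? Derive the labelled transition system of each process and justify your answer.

Reachable graph of P (5 states):
  u0 = c.a.(0 + 0) + (b.a.0 + (b.0 + a.0)) :: ··a··> u1, ··b··> u1, ··b··> u2, ··c··> u3
  u1 = 0 :: deadlocked
  u2 = a.0 :: ··a··> u1
  u3 = a.(0 + 0) :: ··a··> u4
  u4 = 0 + 0 :: deadlocked
Reachable graph of Q (5 states):
  v0 = c.a.(0 + 0) + (a.a.0 + (b.0 + a.0)) :: ··a··> v1, ··a··> v2, ··b··> v1, ··c··> v3
  v1 = 0 :: deadlocked
  v2 = a.0 :: ··a··> v1
  v3 = a.(0 + 0) :: ··a··> v4
  v4 = 0 + 0 :: deadlocked
Partition-refinement fixed point:
  B0 = {u0}
  B1 = {u2, u3, v2, v3}
  B2 = {u1, u4, v1, v4}
  B3 = {v0}
u0 ∈ B0, v0 ∈ B3 → different blocks

P ≁ Q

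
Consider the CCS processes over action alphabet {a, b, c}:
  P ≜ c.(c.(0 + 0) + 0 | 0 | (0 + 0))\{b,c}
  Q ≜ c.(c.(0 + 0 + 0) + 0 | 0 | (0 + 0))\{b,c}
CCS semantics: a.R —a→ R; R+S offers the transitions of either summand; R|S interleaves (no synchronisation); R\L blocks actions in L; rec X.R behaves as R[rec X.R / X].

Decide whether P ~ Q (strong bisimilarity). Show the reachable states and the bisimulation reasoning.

P ~ Q

Reachable graph of P (2 states):
  m0 = c.(c.(0 + 0) + 0 | 0 | (0 + 0))\{b,c} | ··c··> m1
  m1 = (c.(0 + 0) + 0 | 0 | (0 + 0))\{b,c} | ·
Reachable graph of Q (2 states):
  n0 = c.(c.(0 + 0 + 0) + 0 | 0 | (0 + 0))\{b,c} | ··c··> n1
  n1 = (c.(0 + 0 + 0) + 0 | 0 | (0 + 0))\{b,c} | ·
Partition-refinement fixed point:
  B0 = {m0, n0}
  B1 = {m1, n1}
m0 ∈ B0, n0 ∈ B0 → same block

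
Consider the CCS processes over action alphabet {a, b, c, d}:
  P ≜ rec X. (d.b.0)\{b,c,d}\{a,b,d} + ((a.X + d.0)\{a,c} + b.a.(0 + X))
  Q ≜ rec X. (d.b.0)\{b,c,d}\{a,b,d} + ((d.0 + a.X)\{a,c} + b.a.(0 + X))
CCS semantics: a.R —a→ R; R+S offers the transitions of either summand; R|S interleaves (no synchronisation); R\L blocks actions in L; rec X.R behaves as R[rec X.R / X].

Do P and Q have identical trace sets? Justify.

Reachable graph of P (4 states):
  p0 = rec X. (d.b.0)\{b,c,d}\{a,b,d} + ((a.X + d.0)\{a,c} + b.a.(0 + X)) | ··b··> p1, ··d··> p2
  p1 = a.(0 + (rec X. (d.b.0)\{b,c,d}\{a,b,d} + ((a.X + d.0)\{a,c} + b.a.(0 + X)))) | ··a··> p3
  p2 = 0\{a,c} | deadlocked
  p3 = 0 + (rec X. (d.b.0)\{b,c,d}\{a,b,d} + ((a.X + d.0)\{a,c} + b.a.(0 + X))) | ··b··> p1, ··d··> p2
Reachable graph of Q (4 states):
  q0 = rec X. (d.b.0)\{b,c,d}\{a,b,d} + ((d.0 + a.X)\{a,c} + b.a.(0 + X)) | ··b··> q1, ··d··> q2
  q1 = a.(0 + (rec X. (d.b.0)\{b,c,d}\{a,b,d} + ((d.0 + a.X)\{a,c} + b.a.(0 + X)))) | ··a··> q3
  q2 = 0\{a,c} | deadlocked
  q3 = 0 + (rec X. (d.b.0)\{b,c,d}\{a,b,d} + ((d.0 + a.X)\{a,c} + b.a.(0 + X))) | ··b··> q1, ··d··> q2
Coarsest stable partition (strong bisimilarity classes):
  B0 = {p0, p3, q0, q3}
  B1 = {p2, q2}
  B2 = {p1, q1}
p0 ∈ B0, q0 ∈ B0 → same block
Bisimilar ⇒ trace-equivalent.

trace-equivalent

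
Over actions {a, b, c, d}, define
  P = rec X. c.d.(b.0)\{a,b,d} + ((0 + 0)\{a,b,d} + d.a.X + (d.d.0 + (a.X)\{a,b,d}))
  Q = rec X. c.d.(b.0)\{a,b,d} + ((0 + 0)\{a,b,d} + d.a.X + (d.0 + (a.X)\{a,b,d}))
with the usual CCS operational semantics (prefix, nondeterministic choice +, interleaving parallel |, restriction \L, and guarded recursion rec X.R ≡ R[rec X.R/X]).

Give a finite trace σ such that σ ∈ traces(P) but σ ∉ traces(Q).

dd

P's transition system — 6 states:
  u0 = rec X. c.d.(b.0)\{a,b,d} + ((0 + 0)\{a,b,d} + d.a.X + (d.d.0 + (a.X)\{a,b,d})) ⊢ --c--▸ u1, --d--▸ u2, --d--▸ u3
  u1 = d.(b.0)\{a,b,d} ⊢ --d--▸ u4
  u2 = a.(rec X. c.d.(b.0)\{a,b,d} + ((0 + 0)\{a,b,d} + d.a.X + (d.d.0 + (a.X)\{a,b,d}))) ⊢ --a--▸ u0
  u3 = d.0 ⊢ --d--▸ u5
  u4 = (b.0)\{a,b,d} ⊢ ·
  u5 = 0 ⊢ ·
Q's transition system — 5 states:
  v0 = rec X. c.d.(b.0)\{a,b,d} + ((0 + 0)\{a,b,d} + d.a.X + (d.0 + (a.X)\{a,b,d})) ⊢ --c--▸ v1, --d--▸ v2, --d--▸ v3
  v1 = d.(b.0)\{a,b,d} ⊢ --d--▸ v4
  v2 = 0 ⊢ ·
  v3 = a.(rec X. c.d.(b.0)\{a,b,d} + ((0 + 0)\{a,b,d} + d.a.X + (d.0 + (a.X)\{a,b,d}))) ⊢ --a--▸ v0
  v4 = (b.0)\{a,b,d} ⊢ ·
Trace ⟨dd⟩ through P, begin at {u0}:
  after d @ step 1: {u2, u3}
  after d @ step 2: {u5}
  ✓ P
Trace ⟨dd⟩ through Q, begin at {v0}:
  after d @ step 1: {v2, v3}
  after d @ step 2: no successor for Q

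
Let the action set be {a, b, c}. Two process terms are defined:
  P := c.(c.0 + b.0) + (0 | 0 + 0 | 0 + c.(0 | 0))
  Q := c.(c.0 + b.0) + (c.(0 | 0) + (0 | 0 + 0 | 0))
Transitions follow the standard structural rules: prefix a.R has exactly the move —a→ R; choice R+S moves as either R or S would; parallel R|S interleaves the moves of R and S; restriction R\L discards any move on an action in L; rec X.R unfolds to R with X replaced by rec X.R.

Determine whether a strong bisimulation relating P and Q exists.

Reachable graph of P (4 states):
  u0 = c.(c.0 + b.0) + (0 | 0 + 0 | 0 + c.(0 | 0)) → -c-> u1, -c-> u2
  u1 = 0 | 0 → deadlocked
  u2 = c.0 + b.0 → -b-> u3, -c-> u3
  u3 = 0 → deadlocked
Reachable graph of Q (4 states):
  v0 = c.(c.0 + b.0) + (c.(0 | 0) + (0 | 0 + 0 | 0)) → -c-> v1, -c-> v2
  v1 = 0 | 0 → deadlocked
  v2 = c.0 + b.0 → -b-> v3, -c-> v3
  v3 = 0 → deadlocked
Coarsest stable partition (strong bisimilarity classes):
  B0 = {u0, v0}
  B1 = {u2, v2}
  B2 = {u1, u3, v1, v3}
u0 ∈ B0, v0 ∈ B0 → same block

P ~ Q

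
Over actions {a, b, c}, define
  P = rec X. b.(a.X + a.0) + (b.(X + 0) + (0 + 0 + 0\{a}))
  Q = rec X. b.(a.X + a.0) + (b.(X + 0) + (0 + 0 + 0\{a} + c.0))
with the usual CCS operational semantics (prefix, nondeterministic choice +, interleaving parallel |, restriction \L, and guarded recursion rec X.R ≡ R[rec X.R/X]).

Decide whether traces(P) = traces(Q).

P's transition system — 4 states:
  s0 = rec X. b.(a.X + a.0) + (b.(X + 0) + (0 + 0 + 0\{a})) :: --b--▸ s1, --b--▸ s2
  s1 = (rec X. b.(a.X + a.0) + (b.(X + 0) + (0 + 0 + 0\{a}))) + 0 :: --b--▸ s1, --b--▸ s2
  s2 = a.(rec X. b.(a.X + a.0) + (b.(X + 0) + (0 + 0 + 0\{a}))) + a.0 :: --a--▸ s0, --a--▸ s3
  s3 = 0 :: ∅
Q's transition system — 4 states:
  t0 = rec X. b.(a.X + a.0) + (b.(X + 0) + (0 + 0 + 0\{a} + c.0)) :: --b--▸ t1, --b--▸ t2, --c--▸ t3
  t1 = (rec X. b.(a.X + a.0) + (b.(X + 0) + (0 + 0 + 0\{a} + c.0))) + 0 :: --b--▸ t1, --b--▸ t2, --c--▸ t3
  t2 = a.(rec X. b.(a.X + a.0) + (b.(X + 0) + (0 + 0 + 0\{a} + c.0))) + a.0 :: --a--▸ t0, --a--▸ t3
  t3 = 0 :: ∅
Executing c from Q (initial set {t0}):
  [1] c ⇒ {t3}
  Q completes σ.
Executing c from P (initial set {s0}):
  [1] c ⇒ no successor for P

trace-distinct — witness ⟨c⟩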